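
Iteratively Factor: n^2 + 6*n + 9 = (n + 3)*(n + 3)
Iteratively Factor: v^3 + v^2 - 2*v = (v - 1)*(v^2 + 2*v) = v*(v - 1)*(v + 2)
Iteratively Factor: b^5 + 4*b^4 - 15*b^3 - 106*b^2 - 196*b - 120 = (b + 3)*(b^4 + b^3 - 18*b^2 - 52*b - 40) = (b + 2)*(b + 3)*(b^3 - b^2 - 16*b - 20) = (b + 2)^2*(b + 3)*(b^2 - 3*b - 10) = (b + 2)^3*(b + 3)*(b - 5)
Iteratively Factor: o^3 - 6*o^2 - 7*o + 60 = (o - 4)*(o^2 - 2*o - 15) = (o - 5)*(o - 4)*(o + 3)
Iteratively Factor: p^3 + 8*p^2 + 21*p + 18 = (p + 3)*(p^2 + 5*p + 6) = (p + 2)*(p + 3)*(p + 3)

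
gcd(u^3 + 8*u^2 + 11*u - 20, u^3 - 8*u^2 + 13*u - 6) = u - 1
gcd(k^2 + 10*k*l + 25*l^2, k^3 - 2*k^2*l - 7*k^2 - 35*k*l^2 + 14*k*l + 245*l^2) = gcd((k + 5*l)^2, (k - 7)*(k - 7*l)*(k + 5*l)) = k + 5*l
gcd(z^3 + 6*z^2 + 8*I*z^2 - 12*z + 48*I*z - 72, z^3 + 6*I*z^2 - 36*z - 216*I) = z^2 + z*(6 + 6*I) + 36*I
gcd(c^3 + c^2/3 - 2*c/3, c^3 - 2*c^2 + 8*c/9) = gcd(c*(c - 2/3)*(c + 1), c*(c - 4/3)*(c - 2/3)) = c^2 - 2*c/3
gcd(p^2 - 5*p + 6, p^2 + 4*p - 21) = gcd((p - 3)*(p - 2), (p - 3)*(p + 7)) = p - 3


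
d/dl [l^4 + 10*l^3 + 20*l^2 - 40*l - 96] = 4*l^3 + 30*l^2 + 40*l - 40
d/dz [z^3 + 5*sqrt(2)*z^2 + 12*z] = 3*z^2 + 10*sqrt(2)*z + 12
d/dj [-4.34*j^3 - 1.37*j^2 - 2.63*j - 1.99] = -13.02*j^2 - 2.74*j - 2.63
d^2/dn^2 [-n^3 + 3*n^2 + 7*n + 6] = 6 - 6*n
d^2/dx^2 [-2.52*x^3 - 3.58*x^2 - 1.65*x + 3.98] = -15.12*x - 7.16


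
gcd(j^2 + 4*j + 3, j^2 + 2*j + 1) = j + 1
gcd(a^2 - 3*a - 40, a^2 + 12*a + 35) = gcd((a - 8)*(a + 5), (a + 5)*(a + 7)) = a + 5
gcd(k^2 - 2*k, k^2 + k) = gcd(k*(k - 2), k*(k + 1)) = k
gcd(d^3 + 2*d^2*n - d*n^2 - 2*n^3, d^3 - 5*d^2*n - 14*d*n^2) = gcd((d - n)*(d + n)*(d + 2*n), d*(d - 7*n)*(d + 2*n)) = d + 2*n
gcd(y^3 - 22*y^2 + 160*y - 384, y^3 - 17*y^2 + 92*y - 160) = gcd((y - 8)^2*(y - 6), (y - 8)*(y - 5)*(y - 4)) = y - 8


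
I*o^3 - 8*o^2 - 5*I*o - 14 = (o + 2*I)*(o + 7*I)*(I*o + 1)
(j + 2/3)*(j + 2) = j^2 + 8*j/3 + 4/3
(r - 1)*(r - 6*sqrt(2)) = r^2 - 6*sqrt(2)*r - r + 6*sqrt(2)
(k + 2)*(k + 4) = k^2 + 6*k + 8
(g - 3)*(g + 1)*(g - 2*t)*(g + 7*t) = g^4 + 5*g^3*t - 2*g^3 - 14*g^2*t^2 - 10*g^2*t - 3*g^2 + 28*g*t^2 - 15*g*t + 42*t^2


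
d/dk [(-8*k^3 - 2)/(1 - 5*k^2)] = 4*k*(10*k^3 - 6*k - 5)/(25*k^4 - 10*k^2 + 1)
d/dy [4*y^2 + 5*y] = 8*y + 5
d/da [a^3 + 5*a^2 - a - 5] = 3*a^2 + 10*a - 1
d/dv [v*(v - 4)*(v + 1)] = 3*v^2 - 6*v - 4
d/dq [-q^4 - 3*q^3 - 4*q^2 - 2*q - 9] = -4*q^3 - 9*q^2 - 8*q - 2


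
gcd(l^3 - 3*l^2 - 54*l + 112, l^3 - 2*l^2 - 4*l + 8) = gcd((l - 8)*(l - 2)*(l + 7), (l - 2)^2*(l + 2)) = l - 2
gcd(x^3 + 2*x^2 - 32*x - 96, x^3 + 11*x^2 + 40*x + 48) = x^2 + 8*x + 16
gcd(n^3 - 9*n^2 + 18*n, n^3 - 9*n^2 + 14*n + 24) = n - 6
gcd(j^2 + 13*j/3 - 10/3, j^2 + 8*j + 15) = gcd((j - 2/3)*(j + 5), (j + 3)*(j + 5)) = j + 5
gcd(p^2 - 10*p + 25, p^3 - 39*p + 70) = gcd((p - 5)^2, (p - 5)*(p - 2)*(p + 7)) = p - 5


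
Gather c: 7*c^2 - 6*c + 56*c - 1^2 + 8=7*c^2 + 50*c + 7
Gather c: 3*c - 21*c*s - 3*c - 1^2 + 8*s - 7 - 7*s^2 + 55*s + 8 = -21*c*s - 7*s^2 + 63*s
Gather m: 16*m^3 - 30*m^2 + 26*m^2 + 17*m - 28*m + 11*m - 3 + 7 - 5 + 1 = 16*m^3 - 4*m^2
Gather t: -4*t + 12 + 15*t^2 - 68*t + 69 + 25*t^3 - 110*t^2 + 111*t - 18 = 25*t^3 - 95*t^2 + 39*t + 63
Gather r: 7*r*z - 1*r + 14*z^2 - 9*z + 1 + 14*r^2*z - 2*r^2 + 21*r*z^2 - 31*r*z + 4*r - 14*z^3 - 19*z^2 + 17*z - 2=r^2*(14*z - 2) + r*(21*z^2 - 24*z + 3) - 14*z^3 - 5*z^2 + 8*z - 1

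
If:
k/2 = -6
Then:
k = -12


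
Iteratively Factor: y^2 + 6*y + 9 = (y + 3)*(y + 3)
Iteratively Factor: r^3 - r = (r + 1)*(r^2 - r) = (r - 1)*(r + 1)*(r)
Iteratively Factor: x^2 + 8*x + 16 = (x + 4)*(x + 4)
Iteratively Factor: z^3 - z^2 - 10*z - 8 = (z - 4)*(z^2 + 3*z + 2) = (z - 4)*(z + 2)*(z + 1)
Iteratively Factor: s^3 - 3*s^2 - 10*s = (s)*(s^2 - 3*s - 10) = s*(s + 2)*(s - 5)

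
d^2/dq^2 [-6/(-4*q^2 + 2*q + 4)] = 6*(4*q^2 - 2*q - (4*q - 1)^2 - 4)/(-2*q^2 + q + 2)^3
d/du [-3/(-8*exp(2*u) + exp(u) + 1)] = (3 - 48*exp(u))*exp(u)/(-8*exp(2*u) + exp(u) + 1)^2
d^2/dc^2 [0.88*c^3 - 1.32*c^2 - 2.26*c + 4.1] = 5.28*c - 2.64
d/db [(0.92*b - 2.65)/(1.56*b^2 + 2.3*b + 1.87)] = (-1.4352*b^2 + 8.268*b + 7.8154)/(2.4336*b^4 + 7.176*b^3 + 11.1244*b^2 + 8.602*b + 3.4969)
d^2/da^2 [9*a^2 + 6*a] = 18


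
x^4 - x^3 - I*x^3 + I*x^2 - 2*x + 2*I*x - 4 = (x - 2)*(x + 1)*(x - 2*I)*(x + I)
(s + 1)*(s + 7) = s^2 + 8*s + 7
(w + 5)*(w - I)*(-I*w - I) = -I*w^3 - w^2 - 6*I*w^2 - 6*w - 5*I*w - 5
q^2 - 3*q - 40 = (q - 8)*(q + 5)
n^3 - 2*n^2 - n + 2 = (n - 2)*(n - 1)*(n + 1)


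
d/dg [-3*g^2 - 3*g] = -6*g - 3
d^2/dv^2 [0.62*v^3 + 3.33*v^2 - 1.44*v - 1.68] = 3.72*v + 6.66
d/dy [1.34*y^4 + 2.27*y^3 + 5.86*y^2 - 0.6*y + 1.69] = 5.36*y^3 + 6.81*y^2 + 11.72*y - 0.6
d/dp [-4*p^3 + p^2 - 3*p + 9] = -12*p^2 + 2*p - 3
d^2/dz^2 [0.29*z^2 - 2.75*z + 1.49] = 0.580000000000000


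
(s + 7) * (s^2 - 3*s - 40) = s^3 + 4*s^2 - 61*s - 280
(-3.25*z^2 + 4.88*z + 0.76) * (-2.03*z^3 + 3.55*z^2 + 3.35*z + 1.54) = 6.5975*z^5 - 21.4439*z^4 + 4.8937*z^3 + 14.041*z^2 + 10.0612*z + 1.1704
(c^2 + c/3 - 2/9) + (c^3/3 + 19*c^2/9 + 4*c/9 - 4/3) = c^3/3 + 28*c^2/9 + 7*c/9 - 14/9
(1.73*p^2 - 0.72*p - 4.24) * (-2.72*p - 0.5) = -4.7056*p^3 + 1.0934*p^2 + 11.8928*p + 2.12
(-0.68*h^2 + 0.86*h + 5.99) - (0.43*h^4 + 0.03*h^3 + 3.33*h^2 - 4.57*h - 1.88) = -0.43*h^4 - 0.03*h^3 - 4.01*h^2 + 5.43*h + 7.87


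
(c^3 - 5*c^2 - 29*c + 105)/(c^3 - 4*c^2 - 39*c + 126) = (c + 5)/(c + 6)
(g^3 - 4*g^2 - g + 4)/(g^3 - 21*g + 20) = (g + 1)/(g + 5)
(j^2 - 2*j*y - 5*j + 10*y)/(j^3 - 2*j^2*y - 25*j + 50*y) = 1/(j + 5)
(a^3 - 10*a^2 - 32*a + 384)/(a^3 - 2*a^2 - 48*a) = (a - 8)/a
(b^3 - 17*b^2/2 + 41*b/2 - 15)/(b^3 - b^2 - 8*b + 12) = (b^2 - 13*b/2 + 15/2)/(b^2 + b - 6)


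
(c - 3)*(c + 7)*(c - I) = c^3 + 4*c^2 - I*c^2 - 21*c - 4*I*c + 21*I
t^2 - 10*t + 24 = (t - 6)*(t - 4)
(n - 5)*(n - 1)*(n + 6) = n^3 - 31*n + 30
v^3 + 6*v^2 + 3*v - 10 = (v - 1)*(v + 2)*(v + 5)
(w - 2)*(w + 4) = w^2 + 2*w - 8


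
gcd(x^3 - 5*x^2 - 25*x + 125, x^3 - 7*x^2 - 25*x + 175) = x^2 - 25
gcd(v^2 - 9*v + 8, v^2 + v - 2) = v - 1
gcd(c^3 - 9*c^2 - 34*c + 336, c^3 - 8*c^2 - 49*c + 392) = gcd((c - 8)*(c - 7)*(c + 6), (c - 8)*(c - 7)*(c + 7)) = c^2 - 15*c + 56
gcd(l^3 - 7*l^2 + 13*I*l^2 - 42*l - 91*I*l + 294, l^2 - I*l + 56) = l + 7*I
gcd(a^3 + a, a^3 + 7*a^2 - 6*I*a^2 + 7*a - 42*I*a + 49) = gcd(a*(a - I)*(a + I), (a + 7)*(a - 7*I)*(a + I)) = a + I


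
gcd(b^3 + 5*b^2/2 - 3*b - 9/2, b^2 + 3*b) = b + 3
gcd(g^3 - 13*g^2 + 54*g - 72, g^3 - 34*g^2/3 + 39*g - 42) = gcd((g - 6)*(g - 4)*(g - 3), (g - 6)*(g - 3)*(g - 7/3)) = g^2 - 9*g + 18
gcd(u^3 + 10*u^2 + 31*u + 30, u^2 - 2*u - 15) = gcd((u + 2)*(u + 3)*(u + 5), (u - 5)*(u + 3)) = u + 3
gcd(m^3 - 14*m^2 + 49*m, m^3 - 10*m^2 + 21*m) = m^2 - 7*m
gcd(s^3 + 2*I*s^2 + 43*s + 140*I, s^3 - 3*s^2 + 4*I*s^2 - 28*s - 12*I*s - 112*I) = s + 4*I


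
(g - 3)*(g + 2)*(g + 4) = g^3 + 3*g^2 - 10*g - 24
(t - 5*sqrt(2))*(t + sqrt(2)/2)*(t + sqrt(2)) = t^3 - 7*sqrt(2)*t^2/2 - 14*t - 5*sqrt(2)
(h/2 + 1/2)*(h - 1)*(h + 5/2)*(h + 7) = h^4/2 + 19*h^3/4 + 33*h^2/4 - 19*h/4 - 35/4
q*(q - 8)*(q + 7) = q^3 - q^2 - 56*q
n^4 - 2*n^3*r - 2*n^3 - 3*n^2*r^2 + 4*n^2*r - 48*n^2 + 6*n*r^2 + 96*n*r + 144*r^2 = (n - 8)*(n + 6)*(n - 3*r)*(n + r)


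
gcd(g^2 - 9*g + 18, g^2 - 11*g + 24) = g - 3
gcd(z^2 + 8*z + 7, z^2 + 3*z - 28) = z + 7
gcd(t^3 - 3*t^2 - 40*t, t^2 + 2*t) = t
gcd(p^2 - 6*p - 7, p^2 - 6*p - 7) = p^2 - 6*p - 7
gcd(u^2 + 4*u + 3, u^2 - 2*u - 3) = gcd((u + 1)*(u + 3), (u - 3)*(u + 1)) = u + 1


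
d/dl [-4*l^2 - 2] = -8*l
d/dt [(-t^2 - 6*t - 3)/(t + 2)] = (-t^2 - 4*t - 9)/(t^2 + 4*t + 4)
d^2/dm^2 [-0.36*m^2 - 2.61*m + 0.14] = -0.720000000000000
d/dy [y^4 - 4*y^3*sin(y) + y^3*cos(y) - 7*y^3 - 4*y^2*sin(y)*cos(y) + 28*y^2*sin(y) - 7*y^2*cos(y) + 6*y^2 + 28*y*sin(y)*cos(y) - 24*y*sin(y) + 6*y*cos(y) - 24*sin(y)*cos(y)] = -y^3*sin(y) - 4*y^3*cos(y) + 4*y^3 - 5*y^2*sin(y) + 31*y^2*cos(y) - 4*y^2*cos(2*y) - 21*y^2 + 50*y*sin(y) - 4*y*sin(2*y) - 38*y*cos(y) + 28*y*cos(2*y) + 12*y - 24*sin(y) + 14*sin(2*y) + 6*cos(y) - 24*cos(2*y)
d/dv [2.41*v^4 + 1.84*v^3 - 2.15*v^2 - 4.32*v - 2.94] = 9.64*v^3 + 5.52*v^2 - 4.3*v - 4.32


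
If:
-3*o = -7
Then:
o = 7/3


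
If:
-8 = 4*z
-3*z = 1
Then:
No Solution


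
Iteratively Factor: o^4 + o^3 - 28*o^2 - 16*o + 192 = (o - 4)*(o^3 + 5*o^2 - 8*o - 48) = (o - 4)*(o + 4)*(o^2 + o - 12) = (o - 4)*(o - 3)*(o + 4)*(o + 4)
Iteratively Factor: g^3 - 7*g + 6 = (g - 1)*(g^2 + g - 6) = (g - 1)*(g + 3)*(g - 2)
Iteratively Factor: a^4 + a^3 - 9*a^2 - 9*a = (a + 1)*(a^3 - 9*a) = (a - 3)*(a + 1)*(a^2 + 3*a) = a*(a - 3)*(a + 1)*(a + 3)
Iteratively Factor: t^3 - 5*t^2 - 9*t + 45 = (t - 5)*(t^2 - 9) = (t - 5)*(t - 3)*(t + 3)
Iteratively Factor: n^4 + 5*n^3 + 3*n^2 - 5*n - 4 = (n + 1)*(n^3 + 4*n^2 - n - 4) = (n + 1)*(n + 4)*(n^2 - 1) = (n + 1)^2*(n + 4)*(n - 1)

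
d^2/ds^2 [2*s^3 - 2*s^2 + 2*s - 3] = 12*s - 4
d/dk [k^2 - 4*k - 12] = 2*k - 4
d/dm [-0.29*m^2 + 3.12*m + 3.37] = 3.12 - 0.58*m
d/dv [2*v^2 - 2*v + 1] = 4*v - 2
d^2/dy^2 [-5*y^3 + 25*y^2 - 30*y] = 50 - 30*y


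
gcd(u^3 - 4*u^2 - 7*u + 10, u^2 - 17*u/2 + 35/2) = u - 5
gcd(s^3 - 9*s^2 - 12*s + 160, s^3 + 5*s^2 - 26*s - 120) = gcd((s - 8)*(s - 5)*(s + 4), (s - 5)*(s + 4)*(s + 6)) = s^2 - s - 20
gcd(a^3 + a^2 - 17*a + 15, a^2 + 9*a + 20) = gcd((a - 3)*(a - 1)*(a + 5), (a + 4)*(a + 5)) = a + 5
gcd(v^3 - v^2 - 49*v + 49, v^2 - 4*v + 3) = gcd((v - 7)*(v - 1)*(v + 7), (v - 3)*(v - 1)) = v - 1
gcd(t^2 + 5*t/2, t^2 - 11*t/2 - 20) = t + 5/2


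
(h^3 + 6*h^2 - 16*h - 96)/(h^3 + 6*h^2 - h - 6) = (h^2 - 16)/(h^2 - 1)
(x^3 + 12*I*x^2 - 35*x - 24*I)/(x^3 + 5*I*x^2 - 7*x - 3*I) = (x + 8*I)/(x + I)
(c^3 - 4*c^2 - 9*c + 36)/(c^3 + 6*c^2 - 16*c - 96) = (c^2 - 9)/(c^2 + 10*c + 24)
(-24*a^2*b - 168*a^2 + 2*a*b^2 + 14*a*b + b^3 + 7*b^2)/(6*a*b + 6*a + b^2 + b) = (-4*a*b - 28*a + b^2 + 7*b)/(b + 1)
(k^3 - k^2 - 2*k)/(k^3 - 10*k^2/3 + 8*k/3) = 3*(k + 1)/(3*k - 4)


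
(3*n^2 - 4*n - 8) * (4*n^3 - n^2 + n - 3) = 12*n^5 - 19*n^4 - 25*n^3 - 5*n^2 + 4*n + 24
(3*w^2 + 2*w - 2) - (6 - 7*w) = 3*w^2 + 9*w - 8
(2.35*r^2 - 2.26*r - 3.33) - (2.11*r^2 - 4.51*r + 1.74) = 0.24*r^2 + 2.25*r - 5.07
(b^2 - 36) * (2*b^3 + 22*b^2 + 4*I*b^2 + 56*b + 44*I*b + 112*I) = 2*b^5 + 22*b^4 + 4*I*b^4 - 16*b^3 + 44*I*b^3 - 792*b^2 - 32*I*b^2 - 2016*b - 1584*I*b - 4032*I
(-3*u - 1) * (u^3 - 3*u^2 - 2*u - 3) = -3*u^4 + 8*u^3 + 9*u^2 + 11*u + 3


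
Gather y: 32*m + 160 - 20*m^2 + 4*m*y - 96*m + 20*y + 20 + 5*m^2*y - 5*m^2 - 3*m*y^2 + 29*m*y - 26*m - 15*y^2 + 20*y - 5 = -25*m^2 - 90*m + y^2*(-3*m - 15) + y*(5*m^2 + 33*m + 40) + 175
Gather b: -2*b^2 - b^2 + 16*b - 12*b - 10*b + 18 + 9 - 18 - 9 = -3*b^2 - 6*b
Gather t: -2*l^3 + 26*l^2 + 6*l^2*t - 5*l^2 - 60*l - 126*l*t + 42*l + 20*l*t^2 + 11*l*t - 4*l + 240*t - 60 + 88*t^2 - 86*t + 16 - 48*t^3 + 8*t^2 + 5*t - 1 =-2*l^3 + 21*l^2 - 22*l - 48*t^3 + t^2*(20*l + 96) + t*(6*l^2 - 115*l + 159) - 45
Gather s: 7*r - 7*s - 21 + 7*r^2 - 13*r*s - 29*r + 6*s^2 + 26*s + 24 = 7*r^2 - 22*r + 6*s^2 + s*(19 - 13*r) + 3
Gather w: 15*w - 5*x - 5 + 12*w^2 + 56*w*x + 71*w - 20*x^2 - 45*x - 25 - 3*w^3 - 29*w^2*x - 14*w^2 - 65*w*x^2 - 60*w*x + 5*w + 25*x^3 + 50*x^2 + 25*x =-3*w^3 + w^2*(-29*x - 2) + w*(-65*x^2 - 4*x + 91) + 25*x^3 + 30*x^2 - 25*x - 30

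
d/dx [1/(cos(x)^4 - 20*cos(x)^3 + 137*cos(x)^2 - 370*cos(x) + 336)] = 2*(2*cos(x)^3 - 30*cos(x)^2 + 137*cos(x) - 185)*sin(x)/(cos(x)^4 - 20*cos(x)^3 + 137*cos(x)^2 - 370*cos(x) + 336)^2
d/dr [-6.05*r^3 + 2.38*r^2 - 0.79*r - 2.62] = -18.15*r^2 + 4.76*r - 0.79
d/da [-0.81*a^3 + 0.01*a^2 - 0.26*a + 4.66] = -2.43*a^2 + 0.02*a - 0.26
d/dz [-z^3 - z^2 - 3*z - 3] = -3*z^2 - 2*z - 3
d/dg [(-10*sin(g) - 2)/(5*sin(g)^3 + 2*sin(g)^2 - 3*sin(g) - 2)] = 2*(50*sin(g)^3 + 25*sin(g)^2 + 4*sin(g) + 7)*cos(g)/(5*sin(g)^3 + 2*sin(g)^2 - 3*sin(g) - 2)^2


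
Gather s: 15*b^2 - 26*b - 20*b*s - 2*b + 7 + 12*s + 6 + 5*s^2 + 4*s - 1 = 15*b^2 - 28*b + 5*s^2 + s*(16 - 20*b) + 12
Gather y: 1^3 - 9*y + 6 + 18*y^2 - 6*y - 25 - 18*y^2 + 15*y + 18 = 0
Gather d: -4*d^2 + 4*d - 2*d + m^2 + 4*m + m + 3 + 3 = -4*d^2 + 2*d + m^2 + 5*m + 6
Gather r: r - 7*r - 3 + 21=18 - 6*r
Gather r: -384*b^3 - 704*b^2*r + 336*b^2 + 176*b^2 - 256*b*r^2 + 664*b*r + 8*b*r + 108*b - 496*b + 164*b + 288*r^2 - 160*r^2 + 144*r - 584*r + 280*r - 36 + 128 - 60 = -384*b^3 + 512*b^2 - 224*b + r^2*(128 - 256*b) + r*(-704*b^2 + 672*b - 160) + 32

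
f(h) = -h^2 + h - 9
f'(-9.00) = 19.00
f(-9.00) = -99.00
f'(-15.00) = 31.00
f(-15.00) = -249.00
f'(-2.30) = 5.60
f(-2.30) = -16.59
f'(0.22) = 0.56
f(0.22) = -8.83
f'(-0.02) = 1.04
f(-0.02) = -9.02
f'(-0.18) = 1.36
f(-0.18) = -9.21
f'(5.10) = -9.20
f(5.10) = -29.91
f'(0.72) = -0.44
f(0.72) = -8.80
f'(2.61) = -4.22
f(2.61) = -13.20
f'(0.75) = -0.50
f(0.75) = -8.81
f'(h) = 1 - 2*h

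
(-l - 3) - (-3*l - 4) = 2*l + 1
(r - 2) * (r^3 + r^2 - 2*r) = r^4 - r^3 - 4*r^2 + 4*r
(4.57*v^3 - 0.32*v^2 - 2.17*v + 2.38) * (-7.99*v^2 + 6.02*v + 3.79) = -36.5143*v^5 + 30.0682*v^4 + 32.7322*v^3 - 33.2924*v^2 + 6.1033*v + 9.0202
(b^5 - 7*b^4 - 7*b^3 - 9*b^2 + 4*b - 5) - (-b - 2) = b^5 - 7*b^4 - 7*b^3 - 9*b^2 + 5*b - 3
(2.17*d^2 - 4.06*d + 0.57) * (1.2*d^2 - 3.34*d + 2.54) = 2.604*d^4 - 12.1198*d^3 + 19.7562*d^2 - 12.2162*d + 1.4478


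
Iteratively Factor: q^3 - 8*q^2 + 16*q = (q)*(q^2 - 8*q + 16) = q*(q - 4)*(q - 4)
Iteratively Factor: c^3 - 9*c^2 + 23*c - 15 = (c - 5)*(c^2 - 4*c + 3) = (c - 5)*(c - 3)*(c - 1)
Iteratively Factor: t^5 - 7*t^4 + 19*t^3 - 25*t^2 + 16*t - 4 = (t - 1)*(t^4 - 6*t^3 + 13*t^2 - 12*t + 4) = (t - 1)^2*(t^3 - 5*t^2 + 8*t - 4) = (t - 1)^3*(t^2 - 4*t + 4) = (t - 2)*(t - 1)^3*(t - 2)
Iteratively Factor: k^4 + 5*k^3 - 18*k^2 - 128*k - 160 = (k + 2)*(k^3 + 3*k^2 - 24*k - 80) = (k + 2)*(k + 4)*(k^2 - k - 20) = (k - 5)*(k + 2)*(k + 4)*(k + 4)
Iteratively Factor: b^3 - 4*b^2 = (b)*(b^2 - 4*b) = b*(b - 4)*(b)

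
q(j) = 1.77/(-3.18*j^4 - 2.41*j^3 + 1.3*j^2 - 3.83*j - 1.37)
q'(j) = 1.77*(12.72*j^3 + 7.23*j^2 - 2.6*j + 3.83)/(-3.18*j^4 - 2.41*j^3 + 1.3*j^2 - 3.83*j - 1.37)^2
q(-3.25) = -0.01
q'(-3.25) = -0.01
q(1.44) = -0.07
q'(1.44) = 0.15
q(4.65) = -0.00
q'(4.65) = 0.00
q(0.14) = -0.94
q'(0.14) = 1.81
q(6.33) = -0.00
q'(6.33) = 0.00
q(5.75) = -0.00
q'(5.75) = 0.00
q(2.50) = -0.01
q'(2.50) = 0.02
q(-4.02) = -0.00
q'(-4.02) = -0.00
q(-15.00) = -0.00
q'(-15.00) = -0.00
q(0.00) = -1.29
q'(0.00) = 3.61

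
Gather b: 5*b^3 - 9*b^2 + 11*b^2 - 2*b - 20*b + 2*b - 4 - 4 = 5*b^3 + 2*b^2 - 20*b - 8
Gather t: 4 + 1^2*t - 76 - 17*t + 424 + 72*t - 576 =56*t - 224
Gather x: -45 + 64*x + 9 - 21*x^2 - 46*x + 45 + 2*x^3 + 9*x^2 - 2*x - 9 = 2*x^3 - 12*x^2 + 16*x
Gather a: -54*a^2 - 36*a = -54*a^2 - 36*a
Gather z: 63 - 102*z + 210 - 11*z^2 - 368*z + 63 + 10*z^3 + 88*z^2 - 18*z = 10*z^3 + 77*z^2 - 488*z + 336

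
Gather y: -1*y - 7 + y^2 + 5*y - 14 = y^2 + 4*y - 21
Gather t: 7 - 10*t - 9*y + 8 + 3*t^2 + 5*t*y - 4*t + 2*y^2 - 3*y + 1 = 3*t^2 + t*(5*y - 14) + 2*y^2 - 12*y + 16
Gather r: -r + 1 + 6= 7 - r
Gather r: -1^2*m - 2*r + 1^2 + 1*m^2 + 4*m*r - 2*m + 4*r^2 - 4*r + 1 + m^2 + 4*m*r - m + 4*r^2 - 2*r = 2*m^2 - 4*m + 8*r^2 + r*(8*m - 8) + 2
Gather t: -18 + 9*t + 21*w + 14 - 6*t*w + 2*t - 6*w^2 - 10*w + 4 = t*(11 - 6*w) - 6*w^2 + 11*w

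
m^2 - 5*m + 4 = (m - 4)*(m - 1)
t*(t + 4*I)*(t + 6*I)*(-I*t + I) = -I*t^4 + 10*t^3 + I*t^3 - 10*t^2 + 24*I*t^2 - 24*I*t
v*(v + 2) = v^2 + 2*v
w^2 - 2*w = w*(w - 2)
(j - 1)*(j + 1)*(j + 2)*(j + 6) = j^4 + 8*j^3 + 11*j^2 - 8*j - 12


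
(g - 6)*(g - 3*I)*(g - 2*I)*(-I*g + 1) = -I*g^4 - 4*g^3 + 6*I*g^3 + 24*g^2 + I*g^2 - 6*g - 6*I*g + 36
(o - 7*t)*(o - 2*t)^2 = o^3 - 11*o^2*t + 32*o*t^2 - 28*t^3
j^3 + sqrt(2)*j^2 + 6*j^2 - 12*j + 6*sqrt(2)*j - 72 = (j + 6)*(j - 2*sqrt(2))*(j + 3*sqrt(2))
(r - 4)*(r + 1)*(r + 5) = r^3 + 2*r^2 - 19*r - 20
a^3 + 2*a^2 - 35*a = a*(a - 5)*(a + 7)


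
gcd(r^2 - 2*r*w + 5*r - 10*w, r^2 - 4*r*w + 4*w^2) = r - 2*w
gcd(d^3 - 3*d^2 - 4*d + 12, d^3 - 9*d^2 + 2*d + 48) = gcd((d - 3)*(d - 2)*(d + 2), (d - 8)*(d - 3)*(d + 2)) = d^2 - d - 6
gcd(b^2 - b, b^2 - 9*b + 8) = b - 1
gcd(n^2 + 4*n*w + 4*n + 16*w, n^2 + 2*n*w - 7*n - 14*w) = 1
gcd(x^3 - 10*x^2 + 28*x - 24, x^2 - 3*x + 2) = x - 2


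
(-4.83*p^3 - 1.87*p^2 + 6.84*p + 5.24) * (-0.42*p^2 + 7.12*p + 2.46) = 2.0286*p^5 - 33.6042*p^4 - 28.069*p^3 + 41.8998*p^2 + 54.1352*p + 12.8904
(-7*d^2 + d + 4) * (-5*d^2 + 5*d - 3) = 35*d^4 - 40*d^3 + 6*d^2 + 17*d - 12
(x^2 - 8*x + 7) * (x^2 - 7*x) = x^4 - 15*x^3 + 63*x^2 - 49*x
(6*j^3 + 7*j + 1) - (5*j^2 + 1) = 6*j^3 - 5*j^2 + 7*j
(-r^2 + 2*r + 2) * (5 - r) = r^3 - 7*r^2 + 8*r + 10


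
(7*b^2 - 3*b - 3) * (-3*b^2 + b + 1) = -21*b^4 + 16*b^3 + 13*b^2 - 6*b - 3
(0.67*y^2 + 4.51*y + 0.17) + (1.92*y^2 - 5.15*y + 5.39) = 2.59*y^2 - 0.640000000000001*y + 5.56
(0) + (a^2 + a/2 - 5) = a^2 + a/2 - 5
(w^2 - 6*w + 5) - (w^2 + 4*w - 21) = 26 - 10*w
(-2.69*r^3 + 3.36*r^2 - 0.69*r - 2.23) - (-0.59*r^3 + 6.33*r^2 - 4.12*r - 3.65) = -2.1*r^3 - 2.97*r^2 + 3.43*r + 1.42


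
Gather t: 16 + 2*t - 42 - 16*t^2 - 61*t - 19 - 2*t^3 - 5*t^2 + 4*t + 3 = -2*t^3 - 21*t^2 - 55*t - 42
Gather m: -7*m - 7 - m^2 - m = -m^2 - 8*m - 7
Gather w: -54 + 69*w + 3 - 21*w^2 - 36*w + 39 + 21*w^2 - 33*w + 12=0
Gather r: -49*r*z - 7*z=-49*r*z - 7*z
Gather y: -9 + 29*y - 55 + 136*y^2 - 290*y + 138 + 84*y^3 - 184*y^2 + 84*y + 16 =84*y^3 - 48*y^2 - 177*y + 90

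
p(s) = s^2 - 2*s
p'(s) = 2*s - 2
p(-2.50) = 11.25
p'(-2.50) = -7.00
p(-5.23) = 37.81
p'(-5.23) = -12.46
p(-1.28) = 4.20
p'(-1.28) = -4.56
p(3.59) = 5.71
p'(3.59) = 5.18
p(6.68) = 31.26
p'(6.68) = 11.36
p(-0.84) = 2.39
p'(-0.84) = -3.68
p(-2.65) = 12.32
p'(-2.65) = -7.30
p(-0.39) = 0.93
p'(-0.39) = -2.78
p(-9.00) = 99.00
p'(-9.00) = -20.00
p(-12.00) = 168.00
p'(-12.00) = -26.00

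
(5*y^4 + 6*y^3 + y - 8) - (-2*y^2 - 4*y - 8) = 5*y^4 + 6*y^3 + 2*y^2 + 5*y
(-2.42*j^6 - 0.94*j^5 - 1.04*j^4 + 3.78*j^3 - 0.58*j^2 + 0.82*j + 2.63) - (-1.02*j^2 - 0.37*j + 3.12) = -2.42*j^6 - 0.94*j^5 - 1.04*j^4 + 3.78*j^3 + 0.44*j^2 + 1.19*j - 0.49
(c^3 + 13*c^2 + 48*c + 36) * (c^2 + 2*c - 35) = c^5 + 15*c^4 + 39*c^3 - 323*c^2 - 1608*c - 1260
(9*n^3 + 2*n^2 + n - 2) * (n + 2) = 9*n^4 + 20*n^3 + 5*n^2 - 4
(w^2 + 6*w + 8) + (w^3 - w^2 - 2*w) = w^3 + 4*w + 8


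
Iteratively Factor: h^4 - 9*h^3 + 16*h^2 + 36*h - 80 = (h - 5)*(h^3 - 4*h^2 - 4*h + 16) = (h - 5)*(h - 4)*(h^2 - 4) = (h - 5)*(h - 4)*(h + 2)*(h - 2)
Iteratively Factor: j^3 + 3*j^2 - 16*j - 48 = (j + 3)*(j^2 - 16) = (j - 4)*(j + 3)*(j + 4)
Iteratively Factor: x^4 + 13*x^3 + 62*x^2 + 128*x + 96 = (x + 2)*(x^3 + 11*x^2 + 40*x + 48) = (x + 2)*(x + 4)*(x^2 + 7*x + 12) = (x + 2)*(x + 3)*(x + 4)*(x + 4)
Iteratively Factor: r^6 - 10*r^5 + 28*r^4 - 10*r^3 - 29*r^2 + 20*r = (r + 1)*(r^5 - 11*r^4 + 39*r^3 - 49*r^2 + 20*r) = (r - 1)*(r + 1)*(r^4 - 10*r^3 + 29*r^2 - 20*r) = (r - 1)^2*(r + 1)*(r^3 - 9*r^2 + 20*r) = (r - 4)*(r - 1)^2*(r + 1)*(r^2 - 5*r) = r*(r - 4)*(r - 1)^2*(r + 1)*(r - 5)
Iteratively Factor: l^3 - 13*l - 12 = (l + 1)*(l^2 - l - 12) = (l + 1)*(l + 3)*(l - 4)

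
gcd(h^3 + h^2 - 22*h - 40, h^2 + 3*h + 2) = h + 2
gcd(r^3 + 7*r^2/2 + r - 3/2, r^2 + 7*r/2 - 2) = r - 1/2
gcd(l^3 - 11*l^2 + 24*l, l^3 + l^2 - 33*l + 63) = l - 3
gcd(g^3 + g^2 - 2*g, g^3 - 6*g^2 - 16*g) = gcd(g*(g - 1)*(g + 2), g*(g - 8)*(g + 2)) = g^2 + 2*g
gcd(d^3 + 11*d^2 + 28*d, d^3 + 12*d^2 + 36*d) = d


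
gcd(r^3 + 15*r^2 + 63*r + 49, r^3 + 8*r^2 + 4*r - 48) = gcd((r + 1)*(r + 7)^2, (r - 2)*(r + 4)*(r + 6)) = 1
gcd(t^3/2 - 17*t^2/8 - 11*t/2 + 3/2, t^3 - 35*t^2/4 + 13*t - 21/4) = 1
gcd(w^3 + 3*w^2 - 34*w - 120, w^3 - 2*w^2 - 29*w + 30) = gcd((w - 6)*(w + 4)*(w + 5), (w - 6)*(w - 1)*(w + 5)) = w^2 - w - 30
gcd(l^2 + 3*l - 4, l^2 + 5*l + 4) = l + 4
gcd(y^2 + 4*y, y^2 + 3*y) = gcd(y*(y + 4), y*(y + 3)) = y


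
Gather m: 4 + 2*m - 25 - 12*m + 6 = -10*m - 15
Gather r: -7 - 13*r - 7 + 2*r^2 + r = 2*r^2 - 12*r - 14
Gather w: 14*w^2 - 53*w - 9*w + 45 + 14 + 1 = 14*w^2 - 62*w + 60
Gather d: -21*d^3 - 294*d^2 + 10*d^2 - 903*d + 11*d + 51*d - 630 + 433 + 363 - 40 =-21*d^3 - 284*d^2 - 841*d + 126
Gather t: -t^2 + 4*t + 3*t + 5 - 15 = -t^2 + 7*t - 10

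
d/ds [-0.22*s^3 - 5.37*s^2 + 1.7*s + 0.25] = -0.66*s^2 - 10.74*s + 1.7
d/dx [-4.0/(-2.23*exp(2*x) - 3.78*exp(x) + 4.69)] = (-17.84*exp(x) - 15.12)*exp(x)/(2.23*exp(2*x) + 3.78*exp(x) - 4.69)^2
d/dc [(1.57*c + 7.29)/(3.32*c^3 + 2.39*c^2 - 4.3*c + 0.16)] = (-10.4248*c^3 - 76.3607*c^2 - 34.8462*c + 31.5982)/(11.0224*c^6 + 15.8696*c^5 - 22.8399*c^4 - 19.4916*c^3 + 19.2548*c^2 - 1.376*c + 0.0256)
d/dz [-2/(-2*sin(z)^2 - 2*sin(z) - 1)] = -(4*sin(2*z) + 4*cos(z))/(2*sin(z) - cos(2*z) + 2)^2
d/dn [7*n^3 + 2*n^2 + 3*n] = 21*n^2 + 4*n + 3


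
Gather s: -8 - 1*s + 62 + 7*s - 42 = 6*s + 12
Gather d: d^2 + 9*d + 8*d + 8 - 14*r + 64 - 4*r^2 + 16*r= d^2 + 17*d - 4*r^2 + 2*r + 72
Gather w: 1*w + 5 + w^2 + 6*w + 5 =w^2 + 7*w + 10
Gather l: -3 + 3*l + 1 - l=2*l - 2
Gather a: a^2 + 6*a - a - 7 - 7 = a^2 + 5*a - 14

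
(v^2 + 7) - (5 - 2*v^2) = 3*v^2 + 2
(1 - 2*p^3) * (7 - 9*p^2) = 18*p^5 - 14*p^3 - 9*p^2 + 7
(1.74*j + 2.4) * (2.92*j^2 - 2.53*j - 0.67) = 5.0808*j^3 + 2.6058*j^2 - 7.2378*j - 1.608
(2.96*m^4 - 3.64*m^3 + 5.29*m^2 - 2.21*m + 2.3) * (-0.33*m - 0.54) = -0.9768*m^5 - 0.3972*m^4 + 0.2199*m^3 - 2.1273*m^2 + 0.4344*m - 1.242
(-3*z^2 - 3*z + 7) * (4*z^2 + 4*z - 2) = -12*z^4 - 24*z^3 + 22*z^2 + 34*z - 14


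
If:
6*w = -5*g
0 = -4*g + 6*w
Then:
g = 0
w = 0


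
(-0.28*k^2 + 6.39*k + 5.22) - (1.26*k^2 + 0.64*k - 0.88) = -1.54*k^2 + 5.75*k + 6.1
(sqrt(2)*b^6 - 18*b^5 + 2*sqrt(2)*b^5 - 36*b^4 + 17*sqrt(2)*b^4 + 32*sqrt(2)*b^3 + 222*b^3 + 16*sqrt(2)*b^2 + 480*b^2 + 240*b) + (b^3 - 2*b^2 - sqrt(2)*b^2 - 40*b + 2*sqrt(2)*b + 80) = sqrt(2)*b^6 - 18*b^5 + 2*sqrt(2)*b^5 - 36*b^4 + 17*sqrt(2)*b^4 + 32*sqrt(2)*b^3 + 223*b^3 + 15*sqrt(2)*b^2 + 478*b^2 + 2*sqrt(2)*b + 200*b + 80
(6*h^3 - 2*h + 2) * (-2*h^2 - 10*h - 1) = -12*h^5 - 60*h^4 - 2*h^3 + 16*h^2 - 18*h - 2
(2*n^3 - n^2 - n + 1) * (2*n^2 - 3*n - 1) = 4*n^5 - 8*n^4 - n^3 + 6*n^2 - 2*n - 1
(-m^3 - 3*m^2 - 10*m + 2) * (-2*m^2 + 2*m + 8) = 2*m^5 + 4*m^4 + 6*m^3 - 48*m^2 - 76*m + 16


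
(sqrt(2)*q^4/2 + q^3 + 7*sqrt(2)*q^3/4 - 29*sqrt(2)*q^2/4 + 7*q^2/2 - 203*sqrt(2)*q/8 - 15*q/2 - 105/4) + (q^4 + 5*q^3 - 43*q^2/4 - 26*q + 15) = sqrt(2)*q^4/2 + q^4 + 7*sqrt(2)*q^3/4 + 6*q^3 - 29*sqrt(2)*q^2/4 - 29*q^2/4 - 203*sqrt(2)*q/8 - 67*q/2 - 45/4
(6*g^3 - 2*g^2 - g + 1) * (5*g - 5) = 30*g^4 - 40*g^3 + 5*g^2 + 10*g - 5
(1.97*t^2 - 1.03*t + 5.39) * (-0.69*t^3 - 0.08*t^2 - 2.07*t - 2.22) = -1.3593*t^5 + 0.5531*t^4 - 7.7146*t^3 - 2.6725*t^2 - 8.8707*t - 11.9658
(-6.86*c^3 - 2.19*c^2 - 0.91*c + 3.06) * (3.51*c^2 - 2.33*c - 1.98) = -24.0786*c^5 + 8.2969*c^4 + 15.4914*c^3 + 17.1971*c^2 - 5.328*c - 6.0588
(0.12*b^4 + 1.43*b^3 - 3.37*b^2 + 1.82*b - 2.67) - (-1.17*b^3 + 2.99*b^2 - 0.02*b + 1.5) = 0.12*b^4 + 2.6*b^3 - 6.36*b^2 + 1.84*b - 4.17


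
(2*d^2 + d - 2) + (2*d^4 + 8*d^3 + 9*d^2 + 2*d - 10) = 2*d^4 + 8*d^3 + 11*d^2 + 3*d - 12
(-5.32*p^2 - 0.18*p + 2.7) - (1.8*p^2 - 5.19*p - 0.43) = -7.12*p^2 + 5.01*p + 3.13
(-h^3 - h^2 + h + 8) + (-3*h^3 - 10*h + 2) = -4*h^3 - h^2 - 9*h + 10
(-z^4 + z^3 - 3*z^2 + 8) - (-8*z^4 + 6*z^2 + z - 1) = 7*z^4 + z^3 - 9*z^2 - z + 9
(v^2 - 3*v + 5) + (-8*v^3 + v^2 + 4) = -8*v^3 + 2*v^2 - 3*v + 9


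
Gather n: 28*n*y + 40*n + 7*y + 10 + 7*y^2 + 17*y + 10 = n*(28*y + 40) + 7*y^2 + 24*y + 20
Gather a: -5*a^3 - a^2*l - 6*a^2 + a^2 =-5*a^3 + a^2*(-l - 5)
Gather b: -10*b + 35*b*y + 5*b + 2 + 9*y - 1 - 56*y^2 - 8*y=b*(35*y - 5) - 56*y^2 + y + 1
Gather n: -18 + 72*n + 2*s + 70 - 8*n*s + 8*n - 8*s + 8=n*(80 - 8*s) - 6*s + 60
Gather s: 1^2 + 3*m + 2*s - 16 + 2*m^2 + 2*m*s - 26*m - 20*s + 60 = 2*m^2 - 23*m + s*(2*m - 18) + 45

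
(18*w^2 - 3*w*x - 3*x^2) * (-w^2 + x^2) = -18*w^4 + 3*w^3*x + 21*w^2*x^2 - 3*w*x^3 - 3*x^4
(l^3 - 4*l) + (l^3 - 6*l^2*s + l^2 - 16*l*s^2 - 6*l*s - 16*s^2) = 2*l^3 - 6*l^2*s + l^2 - 16*l*s^2 - 6*l*s - 4*l - 16*s^2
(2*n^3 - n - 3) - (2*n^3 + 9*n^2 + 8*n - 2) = -9*n^2 - 9*n - 1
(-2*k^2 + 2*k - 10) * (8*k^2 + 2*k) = -16*k^4 + 12*k^3 - 76*k^2 - 20*k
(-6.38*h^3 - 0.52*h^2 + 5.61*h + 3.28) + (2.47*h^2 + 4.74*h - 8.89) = -6.38*h^3 + 1.95*h^2 + 10.35*h - 5.61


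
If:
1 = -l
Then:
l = -1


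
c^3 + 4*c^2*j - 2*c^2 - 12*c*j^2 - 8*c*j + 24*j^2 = (c - 2)*(c - 2*j)*(c + 6*j)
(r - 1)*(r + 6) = r^2 + 5*r - 6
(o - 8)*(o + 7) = o^2 - o - 56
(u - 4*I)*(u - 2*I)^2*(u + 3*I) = u^4 - 5*I*u^3 + 4*u^2 - 44*I*u - 48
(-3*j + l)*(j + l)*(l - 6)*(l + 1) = -3*j^2*l^2 + 15*j^2*l + 18*j^2 - 2*j*l^3 + 10*j*l^2 + 12*j*l + l^4 - 5*l^3 - 6*l^2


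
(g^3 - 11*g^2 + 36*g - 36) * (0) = 0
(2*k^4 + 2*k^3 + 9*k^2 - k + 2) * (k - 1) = 2*k^5 + 7*k^3 - 10*k^2 + 3*k - 2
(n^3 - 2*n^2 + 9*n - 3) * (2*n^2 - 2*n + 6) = 2*n^5 - 6*n^4 + 28*n^3 - 36*n^2 + 60*n - 18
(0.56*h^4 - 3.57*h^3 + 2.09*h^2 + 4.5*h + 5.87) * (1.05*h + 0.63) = 0.588*h^5 - 3.3957*h^4 - 0.0545999999999998*h^3 + 6.0417*h^2 + 8.9985*h + 3.6981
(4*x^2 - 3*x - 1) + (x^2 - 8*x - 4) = 5*x^2 - 11*x - 5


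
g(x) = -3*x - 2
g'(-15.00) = -3.00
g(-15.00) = 43.00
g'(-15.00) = -3.00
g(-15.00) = 43.00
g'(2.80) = -3.00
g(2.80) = -10.40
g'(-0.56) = -3.00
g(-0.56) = -0.32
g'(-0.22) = -3.00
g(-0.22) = -1.34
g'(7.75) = -3.00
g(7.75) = -25.25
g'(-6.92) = -3.00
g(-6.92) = 18.76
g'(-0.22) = -3.00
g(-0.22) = -1.34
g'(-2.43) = -3.00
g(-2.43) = 5.29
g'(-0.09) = -3.00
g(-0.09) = -1.73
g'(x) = -3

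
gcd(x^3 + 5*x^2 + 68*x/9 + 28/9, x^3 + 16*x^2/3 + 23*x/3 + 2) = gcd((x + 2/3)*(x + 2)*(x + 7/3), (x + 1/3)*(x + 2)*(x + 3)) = x + 2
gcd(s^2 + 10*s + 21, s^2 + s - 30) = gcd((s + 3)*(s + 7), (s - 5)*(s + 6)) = 1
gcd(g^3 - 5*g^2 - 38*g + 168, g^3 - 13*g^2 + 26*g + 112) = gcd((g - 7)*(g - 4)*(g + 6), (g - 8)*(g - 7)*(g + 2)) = g - 7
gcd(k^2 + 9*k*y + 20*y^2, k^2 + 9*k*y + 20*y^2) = k^2 + 9*k*y + 20*y^2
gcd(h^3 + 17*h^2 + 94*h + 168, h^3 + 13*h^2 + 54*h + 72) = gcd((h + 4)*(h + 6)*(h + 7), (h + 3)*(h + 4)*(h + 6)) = h^2 + 10*h + 24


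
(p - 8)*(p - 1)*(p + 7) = p^3 - 2*p^2 - 55*p + 56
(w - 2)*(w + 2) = w^2 - 4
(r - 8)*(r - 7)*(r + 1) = r^3 - 14*r^2 + 41*r + 56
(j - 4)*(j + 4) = j^2 - 16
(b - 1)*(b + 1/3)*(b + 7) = b^3 + 19*b^2/3 - 5*b - 7/3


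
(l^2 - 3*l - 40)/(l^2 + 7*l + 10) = (l - 8)/(l + 2)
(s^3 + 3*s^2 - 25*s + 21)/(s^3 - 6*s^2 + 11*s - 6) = (s + 7)/(s - 2)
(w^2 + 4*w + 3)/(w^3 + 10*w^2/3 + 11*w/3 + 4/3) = 3*(w + 3)/(3*w^2 + 7*w + 4)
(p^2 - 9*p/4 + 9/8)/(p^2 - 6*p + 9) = (8*p^2 - 18*p + 9)/(8*(p^2 - 6*p + 9))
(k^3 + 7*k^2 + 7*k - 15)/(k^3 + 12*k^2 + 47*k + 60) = (k - 1)/(k + 4)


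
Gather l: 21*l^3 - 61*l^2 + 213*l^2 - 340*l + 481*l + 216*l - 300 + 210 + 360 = 21*l^3 + 152*l^2 + 357*l + 270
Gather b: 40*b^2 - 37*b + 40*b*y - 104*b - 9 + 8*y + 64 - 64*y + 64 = 40*b^2 + b*(40*y - 141) - 56*y + 119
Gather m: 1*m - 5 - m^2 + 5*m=-m^2 + 6*m - 5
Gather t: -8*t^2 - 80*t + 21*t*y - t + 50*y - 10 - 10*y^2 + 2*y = -8*t^2 + t*(21*y - 81) - 10*y^2 + 52*y - 10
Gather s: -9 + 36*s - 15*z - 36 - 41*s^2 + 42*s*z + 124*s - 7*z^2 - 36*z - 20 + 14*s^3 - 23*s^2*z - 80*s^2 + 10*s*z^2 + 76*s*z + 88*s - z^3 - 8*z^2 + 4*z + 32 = 14*s^3 + s^2*(-23*z - 121) + s*(10*z^2 + 118*z + 248) - z^3 - 15*z^2 - 47*z - 33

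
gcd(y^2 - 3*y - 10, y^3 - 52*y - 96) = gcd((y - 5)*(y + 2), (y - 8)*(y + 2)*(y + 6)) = y + 2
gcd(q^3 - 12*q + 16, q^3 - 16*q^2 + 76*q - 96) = q - 2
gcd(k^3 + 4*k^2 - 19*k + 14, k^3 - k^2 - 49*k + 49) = k^2 + 6*k - 7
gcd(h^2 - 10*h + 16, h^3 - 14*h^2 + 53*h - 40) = h - 8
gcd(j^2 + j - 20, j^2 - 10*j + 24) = j - 4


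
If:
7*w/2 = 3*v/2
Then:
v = 7*w/3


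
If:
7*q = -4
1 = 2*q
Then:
No Solution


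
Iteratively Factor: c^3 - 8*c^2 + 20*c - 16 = (c - 2)*(c^2 - 6*c + 8) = (c - 2)^2*(c - 4)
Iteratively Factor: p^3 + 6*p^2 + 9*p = (p + 3)*(p^2 + 3*p) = (p + 3)^2*(p)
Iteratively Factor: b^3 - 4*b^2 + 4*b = (b - 2)*(b^2 - 2*b) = b*(b - 2)*(b - 2)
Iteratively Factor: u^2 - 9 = (u + 3)*(u - 3)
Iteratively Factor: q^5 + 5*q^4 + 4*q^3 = (q + 1)*(q^4 + 4*q^3) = q*(q + 1)*(q^3 + 4*q^2) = q^2*(q + 1)*(q^2 + 4*q) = q^3*(q + 1)*(q + 4)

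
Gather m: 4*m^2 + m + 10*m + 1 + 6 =4*m^2 + 11*m + 7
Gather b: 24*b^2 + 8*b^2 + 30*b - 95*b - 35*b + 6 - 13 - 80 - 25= 32*b^2 - 100*b - 112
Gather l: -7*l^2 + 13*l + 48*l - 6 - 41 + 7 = -7*l^2 + 61*l - 40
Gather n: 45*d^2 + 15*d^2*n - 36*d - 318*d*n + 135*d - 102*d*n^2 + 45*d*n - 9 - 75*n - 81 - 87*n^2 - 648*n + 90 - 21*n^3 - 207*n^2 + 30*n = 45*d^2 + 99*d - 21*n^3 + n^2*(-102*d - 294) + n*(15*d^2 - 273*d - 693)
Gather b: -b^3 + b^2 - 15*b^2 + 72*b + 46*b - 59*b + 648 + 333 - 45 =-b^3 - 14*b^2 + 59*b + 936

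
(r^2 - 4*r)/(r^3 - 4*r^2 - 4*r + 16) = r/(r^2 - 4)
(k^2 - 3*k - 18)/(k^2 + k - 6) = (k - 6)/(k - 2)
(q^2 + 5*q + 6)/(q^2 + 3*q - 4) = (q^2 + 5*q + 6)/(q^2 + 3*q - 4)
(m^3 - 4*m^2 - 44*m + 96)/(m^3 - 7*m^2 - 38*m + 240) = (m - 2)/(m - 5)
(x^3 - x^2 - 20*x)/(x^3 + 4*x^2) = (x - 5)/x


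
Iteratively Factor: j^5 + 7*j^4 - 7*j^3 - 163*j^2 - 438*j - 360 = (j + 3)*(j^4 + 4*j^3 - 19*j^2 - 106*j - 120) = (j + 2)*(j + 3)*(j^3 + 2*j^2 - 23*j - 60) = (j + 2)*(j + 3)^2*(j^2 - j - 20) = (j + 2)*(j + 3)^2*(j + 4)*(j - 5)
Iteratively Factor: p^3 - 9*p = (p + 3)*(p^2 - 3*p) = p*(p + 3)*(p - 3)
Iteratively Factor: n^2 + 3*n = (n)*(n + 3)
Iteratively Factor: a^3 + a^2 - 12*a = (a)*(a^2 + a - 12) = a*(a + 4)*(a - 3)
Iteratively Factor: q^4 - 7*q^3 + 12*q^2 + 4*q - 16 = (q - 2)*(q^3 - 5*q^2 + 2*q + 8) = (q - 4)*(q - 2)*(q^2 - q - 2) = (q - 4)*(q - 2)*(q + 1)*(q - 2)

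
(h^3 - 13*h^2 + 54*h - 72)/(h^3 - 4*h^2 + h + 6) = (h^2 - 10*h + 24)/(h^2 - h - 2)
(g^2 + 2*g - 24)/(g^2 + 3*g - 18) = (g - 4)/(g - 3)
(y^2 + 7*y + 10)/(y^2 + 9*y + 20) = (y + 2)/(y + 4)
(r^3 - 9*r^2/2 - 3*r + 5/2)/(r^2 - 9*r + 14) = (2*r^3 - 9*r^2 - 6*r + 5)/(2*(r^2 - 9*r + 14))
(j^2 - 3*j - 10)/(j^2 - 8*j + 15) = (j + 2)/(j - 3)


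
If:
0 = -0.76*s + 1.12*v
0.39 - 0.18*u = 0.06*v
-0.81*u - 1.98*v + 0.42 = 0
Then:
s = -1.15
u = 2.43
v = -0.78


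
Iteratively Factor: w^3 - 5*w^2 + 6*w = (w - 3)*(w^2 - 2*w) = (w - 3)*(w - 2)*(w)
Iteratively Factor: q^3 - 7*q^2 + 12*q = (q)*(q^2 - 7*q + 12) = q*(q - 4)*(q - 3)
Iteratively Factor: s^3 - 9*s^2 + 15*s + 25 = (s - 5)*(s^2 - 4*s - 5) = (s - 5)^2*(s + 1)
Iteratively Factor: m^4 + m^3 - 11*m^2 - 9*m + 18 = (m - 3)*(m^3 + 4*m^2 + m - 6) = (m - 3)*(m + 3)*(m^2 + m - 2) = (m - 3)*(m - 1)*(m + 3)*(m + 2)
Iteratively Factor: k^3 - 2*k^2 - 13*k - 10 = (k + 2)*(k^2 - 4*k - 5) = (k + 1)*(k + 2)*(k - 5)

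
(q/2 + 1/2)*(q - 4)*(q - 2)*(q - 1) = q^4/2 - 3*q^3 + 7*q^2/2 + 3*q - 4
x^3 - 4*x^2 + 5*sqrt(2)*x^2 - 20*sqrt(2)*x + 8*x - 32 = (x - 4)*(x + sqrt(2))*(x + 4*sqrt(2))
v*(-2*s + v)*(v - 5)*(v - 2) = -2*s*v^3 + 14*s*v^2 - 20*s*v + v^4 - 7*v^3 + 10*v^2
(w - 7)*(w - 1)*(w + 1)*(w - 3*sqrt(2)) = w^4 - 7*w^3 - 3*sqrt(2)*w^3 - w^2 + 21*sqrt(2)*w^2 + 3*sqrt(2)*w + 7*w - 21*sqrt(2)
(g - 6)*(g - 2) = g^2 - 8*g + 12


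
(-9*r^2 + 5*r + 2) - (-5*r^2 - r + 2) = -4*r^2 + 6*r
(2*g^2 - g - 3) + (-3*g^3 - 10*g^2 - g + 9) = -3*g^3 - 8*g^2 - 2*g + 6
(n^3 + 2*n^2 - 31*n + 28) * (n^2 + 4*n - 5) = n^5 + 6*n^4 - 28*n^3 - 106*n^2 + 267*n - 140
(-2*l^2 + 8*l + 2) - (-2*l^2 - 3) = 8*l + 5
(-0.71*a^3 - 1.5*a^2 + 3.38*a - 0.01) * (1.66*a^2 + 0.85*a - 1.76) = -1.1786*a^5 - 3.0935*a^4 + 5.5854*a^3 + 5.4964*a^2 - 5.9573*a + 0.0176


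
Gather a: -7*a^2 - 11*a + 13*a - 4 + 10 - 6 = -7*a^2 + 2*a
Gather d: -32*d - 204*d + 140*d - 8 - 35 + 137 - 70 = 24 - 96*d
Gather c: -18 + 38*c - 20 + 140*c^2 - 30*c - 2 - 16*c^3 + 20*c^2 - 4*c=-16*c^3 + 160*c^2 + 4*c - 40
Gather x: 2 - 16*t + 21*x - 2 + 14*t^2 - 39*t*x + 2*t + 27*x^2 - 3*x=14*t^2 - 14*t + 27*x^2 + x*(18 - 39*t)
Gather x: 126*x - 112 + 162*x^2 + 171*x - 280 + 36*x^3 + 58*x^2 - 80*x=36*x^3 + 220*x^2 + 217*x - 392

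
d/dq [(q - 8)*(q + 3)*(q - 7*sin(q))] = -(q - 8)*(q + 3)*(7*cos(q) - 1) + (q - 8)*(q - 7*sin(q)) + (q + 3)*(q - 7*sin(q))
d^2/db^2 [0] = 0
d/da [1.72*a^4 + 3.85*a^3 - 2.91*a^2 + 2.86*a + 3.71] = 6.88*a^3 + 11.55*a^2 - 5.82*a + 2.86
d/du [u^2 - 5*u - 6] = 2*u - 5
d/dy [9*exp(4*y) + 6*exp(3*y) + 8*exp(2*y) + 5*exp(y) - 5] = (36*exp(3*y) + 18*exp(2*y) + 16*exp(y) + 5)*exp(y)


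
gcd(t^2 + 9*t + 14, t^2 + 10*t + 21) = t + 7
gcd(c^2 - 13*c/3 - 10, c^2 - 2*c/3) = 1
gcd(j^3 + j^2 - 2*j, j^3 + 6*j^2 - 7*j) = j^2 - j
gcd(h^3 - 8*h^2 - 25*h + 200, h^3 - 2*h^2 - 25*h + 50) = h^2 - 25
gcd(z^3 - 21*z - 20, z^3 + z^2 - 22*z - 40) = z^2 - z - 20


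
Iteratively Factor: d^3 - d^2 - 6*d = (d)*(d^2 - d - 6) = d*(d + 2)*(d - 3)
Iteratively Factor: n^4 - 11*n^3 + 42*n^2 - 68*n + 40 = (n - 2)*(n^3 - 9*n^2 + 24*n - 20) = (n - 2)^2*(n^2 - 7*n + 10) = (n - 5)*(n - 2)^2*(n - 2)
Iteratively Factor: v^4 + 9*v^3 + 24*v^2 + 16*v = (v + 4)*(v^3 + 5*v^2 + 4*v) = (v + 4)^2*(v^2 + v) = (v + 1)*(v + 4)^2*(v)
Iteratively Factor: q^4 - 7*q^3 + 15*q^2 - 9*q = (q)*(q^3 - 7*q^2 + 15*q - 9) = q*(q - 1)*(q^2 - 6*q + 9) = q*(q - 3)*(q - 1)*(q - 3)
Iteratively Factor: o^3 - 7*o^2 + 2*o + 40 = (o - 5)*(o^2 - 2*o - 8) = (o - 5)*(o - 4)*(o + 2)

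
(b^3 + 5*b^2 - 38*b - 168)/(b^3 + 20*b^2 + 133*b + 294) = (b^2 - 2*b - 24)/(b^2 + 13*b + 42)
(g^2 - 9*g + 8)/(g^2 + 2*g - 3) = (g - 8)/(g + 3)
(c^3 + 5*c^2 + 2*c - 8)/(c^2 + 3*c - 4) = c + 2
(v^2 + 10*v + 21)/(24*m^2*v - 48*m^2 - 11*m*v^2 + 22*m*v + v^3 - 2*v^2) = (v^2 + 10*v + 21)/(24*m^2*v - 48*m^2 - 11*m*v^2 + 22*m*v + v^3 - 2*v^2)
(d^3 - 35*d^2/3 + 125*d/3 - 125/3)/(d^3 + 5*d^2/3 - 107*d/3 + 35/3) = (3*d^2 - 20*d + 25)/(3*d^2 + 20*d - 7)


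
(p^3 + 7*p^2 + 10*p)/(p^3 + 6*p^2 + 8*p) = (p + 5)/(p + 4)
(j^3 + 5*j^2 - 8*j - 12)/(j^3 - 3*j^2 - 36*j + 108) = (j^2 - j - 2)/(j^2 - 9*j + 18)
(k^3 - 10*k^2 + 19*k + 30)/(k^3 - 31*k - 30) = (k - 5)/(k + 5)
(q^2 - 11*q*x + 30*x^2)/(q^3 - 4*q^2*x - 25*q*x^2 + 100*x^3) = (-q + 6*x)/(-q^2 - q*x + 20*x^2)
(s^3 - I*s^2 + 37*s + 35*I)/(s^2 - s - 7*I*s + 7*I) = (s^2 + 6*I*s - 5)/(s - 1)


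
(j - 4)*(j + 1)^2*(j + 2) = j^4 - 11*j^2 - 18*j - 8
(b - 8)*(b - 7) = b^2 - 15*b + 56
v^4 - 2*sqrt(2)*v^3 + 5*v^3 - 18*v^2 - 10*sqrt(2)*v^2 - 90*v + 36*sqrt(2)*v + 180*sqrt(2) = (v + 5)*(v - 3*sqrt(2))*(v - 2*sqrt(2))*(v + 3*sqrt(2))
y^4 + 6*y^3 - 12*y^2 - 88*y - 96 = (y - 4)*(y + 2)^2*(y + 6)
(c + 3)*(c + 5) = c^2 + 8*c + 15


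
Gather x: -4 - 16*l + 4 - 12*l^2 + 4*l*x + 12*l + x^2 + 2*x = -12*l^2 - 4*l + x^2 + x*(4*l + 2)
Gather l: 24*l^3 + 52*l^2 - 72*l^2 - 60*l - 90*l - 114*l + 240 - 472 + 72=24*l^3 - 20*l^2 - 264*l - 160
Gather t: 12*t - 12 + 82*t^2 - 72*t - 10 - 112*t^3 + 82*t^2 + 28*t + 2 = -112*t^3 + 164*t^2 - 32*t - 20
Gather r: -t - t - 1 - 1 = -2*t - 2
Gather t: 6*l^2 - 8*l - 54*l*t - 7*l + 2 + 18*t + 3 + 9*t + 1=6*l^2 - 15*l + t*(27 - 54*l) + 6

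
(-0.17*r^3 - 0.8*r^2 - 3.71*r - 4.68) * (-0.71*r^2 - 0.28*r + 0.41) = 0.1207*r^5 + 0.6156*r^4 + 2.7884*r^3 + 4.0336*r^2 - 0.2107*r - 1.9188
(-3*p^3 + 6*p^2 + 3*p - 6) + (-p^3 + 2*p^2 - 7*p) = -4*p^3 + 8*p^2 - 4*p - 6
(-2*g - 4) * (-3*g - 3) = 6*g^2 + 18*g + 12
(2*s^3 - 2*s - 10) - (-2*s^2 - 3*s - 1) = 2*s^3 + 2*s^2 + s - 9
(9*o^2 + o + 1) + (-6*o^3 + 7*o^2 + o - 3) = -6*o^3 + 16*o^2 + 2*o - 2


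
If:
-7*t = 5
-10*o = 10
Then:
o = -1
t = -5/7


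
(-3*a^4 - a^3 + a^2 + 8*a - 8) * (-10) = 30*a^4 + 10*a^3 - 10*a^2 - 80*a + 80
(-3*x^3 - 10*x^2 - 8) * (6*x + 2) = -18*x^4 - 66*x^3 - 20*x^2 - 48*x - 16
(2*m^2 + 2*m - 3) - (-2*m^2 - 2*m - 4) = 4*m^2 + 4*m + 1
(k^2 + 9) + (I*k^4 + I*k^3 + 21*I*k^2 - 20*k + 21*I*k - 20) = I*k^4 + I*k^3 + k^2 + 21*I*k^2 - 20*k + 21*I*k - 11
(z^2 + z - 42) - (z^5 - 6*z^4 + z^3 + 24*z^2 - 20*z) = -z^5 + 6*z^4 - z^3 - 23*z^2 + 21*z - 42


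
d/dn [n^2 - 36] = 2*n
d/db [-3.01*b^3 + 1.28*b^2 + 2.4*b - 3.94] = -9.03*b^2 + 2.56*b + 2.4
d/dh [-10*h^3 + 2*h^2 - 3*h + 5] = -30*h^2 + 4*h - 3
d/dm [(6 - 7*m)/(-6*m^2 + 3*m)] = 2*(-7*m^2 + 12*m - 3)/(3*m^2*(4*m^2 - 4*m + 1))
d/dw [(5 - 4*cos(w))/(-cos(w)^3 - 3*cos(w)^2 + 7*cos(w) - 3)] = (8*cos(w)^3 - 3*cos(w)^2 - 30*cos(w) + 23)*sin(w)/((cos(w) - 1)^2*(cos(w)^2 + 4*cos(w) - 3)^2)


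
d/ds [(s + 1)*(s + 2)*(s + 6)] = 3*s^2 + 18*s + 20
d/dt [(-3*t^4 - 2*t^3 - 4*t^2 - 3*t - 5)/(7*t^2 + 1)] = (-42*t^5 - 14*t^4 - 12*t^3 + 15*t^2 + 62*t - 3)/(49*t^4 + 14*t^2 + 1)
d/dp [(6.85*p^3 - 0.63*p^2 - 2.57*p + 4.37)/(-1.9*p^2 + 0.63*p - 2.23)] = (-13.015*p^4 + 8.631*p^3 - 51.1064*p^2 + 19.4158*p + 2.978)/(3.61*p^4 - 2.394*p^3 + 8.8709*p^2 - 2.8098*p + 4.9729)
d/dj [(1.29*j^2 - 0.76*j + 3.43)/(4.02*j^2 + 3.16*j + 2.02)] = (7.1316*j^2 - 22.3656*j - 12.374)/(16.1604*j^4 + 25.4064*j^3 + 26.2264*j^2 + 12.7664*j + 4.0804)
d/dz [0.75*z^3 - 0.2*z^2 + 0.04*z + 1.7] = 2.25*z^2 - 0.4*z + 0.04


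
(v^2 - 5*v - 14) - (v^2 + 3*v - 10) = -8*v - 4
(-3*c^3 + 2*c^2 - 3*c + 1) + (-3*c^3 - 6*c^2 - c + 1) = -6*c^3 - 4*c^2 - 4*c + 2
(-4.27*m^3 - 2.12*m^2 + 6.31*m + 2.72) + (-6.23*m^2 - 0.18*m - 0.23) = -4.27*m^3 - 8.35*m^2 + 6.13*m + 2.49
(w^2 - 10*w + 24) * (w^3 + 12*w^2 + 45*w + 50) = w^5 + 2*w^4 - 51*w^3 - 112*w^2 + 580*w + 1200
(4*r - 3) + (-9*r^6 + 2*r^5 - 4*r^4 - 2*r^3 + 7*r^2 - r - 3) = -9*r^6 + 2*r^5 - 4*r^4 - 2*r^3 + 7*r^2 + 3*r - 6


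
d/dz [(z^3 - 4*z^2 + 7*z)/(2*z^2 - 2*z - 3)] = (2*z^4 - 4*z^3 - 15*z^2 + 24*z - 21)/(4*z^4 - 8*z^3 - 8*z^2 + 12*z + 9)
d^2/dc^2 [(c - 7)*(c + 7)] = 2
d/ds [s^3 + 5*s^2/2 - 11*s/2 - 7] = 3*s^2 + 5*s - 11/2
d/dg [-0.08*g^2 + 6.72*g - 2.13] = 6.72 - 0.16*g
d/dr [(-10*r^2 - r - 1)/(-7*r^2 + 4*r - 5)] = (-47*r^2 + 86*r + 9)/(49*r^4 - 56*r^3 + 86*r^2 - 40*r + 25)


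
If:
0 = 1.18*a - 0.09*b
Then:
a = 0.076271186440678*b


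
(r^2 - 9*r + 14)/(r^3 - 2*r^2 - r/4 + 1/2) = 4*(r - 7)/(4*r^2 - 1)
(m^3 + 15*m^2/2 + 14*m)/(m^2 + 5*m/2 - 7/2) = m*(m + 4)/(m - 1)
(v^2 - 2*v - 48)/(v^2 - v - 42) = (v - 8)/(v - 7)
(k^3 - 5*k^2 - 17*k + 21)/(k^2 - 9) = (k^2 - 8*k + 7)/(k - 3)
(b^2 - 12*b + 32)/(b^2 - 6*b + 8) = (b - 8)/(b - 2)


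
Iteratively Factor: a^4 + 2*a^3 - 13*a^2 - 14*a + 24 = (a + 4)*(a^3 - 2*a^2 - 5*a + 6) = (a - 3)*(a + 4)*(a^2 + a - 2) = (a - 3)*(a + 2)*(a + 4)*(a - 1)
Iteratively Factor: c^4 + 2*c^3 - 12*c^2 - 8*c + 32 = (c - 2)*(c^3 + 4*c^2 - 4*c - 16) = (c - 2)*(c + 2)*(c^2 + 2*c - 8) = (c - 2)*(c + 2)*(c + 4)*(c - 2)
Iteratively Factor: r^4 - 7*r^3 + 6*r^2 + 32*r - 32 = (r - 1)*(r^3 - 6*r^2 + 32) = (r - 4)*(r - 1)*(r^2 - 2*r - 8) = (r - 4)*(r - 1)*(r + 2)*(r - 4)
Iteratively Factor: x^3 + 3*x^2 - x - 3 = (x - 1)*(x^2 + 4*x + 3) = (x - 1)*(x + 3)*(x + 1)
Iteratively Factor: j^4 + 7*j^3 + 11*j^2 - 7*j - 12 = (j + 4)*(j^3 + 3*j^2 - j - 3) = (j + 1)*(j + 4)*(j^2 + 2*j - 3) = (j + 1)*(j + 3)*(j + 4)*(j - 1)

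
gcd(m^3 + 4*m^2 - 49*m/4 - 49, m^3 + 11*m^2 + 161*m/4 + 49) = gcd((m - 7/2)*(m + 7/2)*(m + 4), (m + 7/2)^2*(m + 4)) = m^2 + 15*m/2 + 14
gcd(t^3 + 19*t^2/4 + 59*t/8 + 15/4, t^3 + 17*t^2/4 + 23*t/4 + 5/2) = t^2 + 13*t/4 + 5/2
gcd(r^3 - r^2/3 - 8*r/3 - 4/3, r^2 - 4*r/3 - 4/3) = r^2 - 4*r/3 - 4/3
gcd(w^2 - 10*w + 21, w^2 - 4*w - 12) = 1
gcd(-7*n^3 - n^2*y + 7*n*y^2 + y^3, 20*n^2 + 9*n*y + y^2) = 1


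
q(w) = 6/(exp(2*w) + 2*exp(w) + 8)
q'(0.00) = -0.20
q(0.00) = 0.55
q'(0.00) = -0.20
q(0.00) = 0.55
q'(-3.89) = -0.00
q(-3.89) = 0.75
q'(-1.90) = -0.03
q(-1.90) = 0.72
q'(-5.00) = -0.00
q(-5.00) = 0.75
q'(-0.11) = -0.18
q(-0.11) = 0.57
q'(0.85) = -0.28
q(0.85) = 0.33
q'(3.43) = -0.01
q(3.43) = 0.01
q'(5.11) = -0.00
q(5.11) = 0.00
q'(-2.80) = -0.01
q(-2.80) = 0.74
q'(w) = 6*(-2*exp(2*w) - 2*exp(w))/(exp(2*w) + 2*exp(w) + 8)^2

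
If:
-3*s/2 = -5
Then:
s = 10/3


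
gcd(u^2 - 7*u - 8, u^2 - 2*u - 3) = u + 1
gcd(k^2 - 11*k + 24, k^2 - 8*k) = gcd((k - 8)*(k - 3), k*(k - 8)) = k - 8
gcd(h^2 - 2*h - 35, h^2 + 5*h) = h + 5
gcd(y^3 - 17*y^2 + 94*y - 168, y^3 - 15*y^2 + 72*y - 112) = y^2 - 11*y + 28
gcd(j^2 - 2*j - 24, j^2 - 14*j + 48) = j - 6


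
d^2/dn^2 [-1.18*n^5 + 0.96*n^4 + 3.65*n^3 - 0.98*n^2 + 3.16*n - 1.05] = -23.6*n^3 + 11.52*n^2 + 21.9*n - 1.96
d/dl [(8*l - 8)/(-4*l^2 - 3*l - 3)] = 16*(2*l^2 - 4*l - 3)/(16*l^4 + 24*l^3 + 33*l^2 + 18*l + 9)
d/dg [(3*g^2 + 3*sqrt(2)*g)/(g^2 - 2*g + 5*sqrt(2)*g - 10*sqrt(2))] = 6*(-g^2 + 2*sqrt(2)*g^2 - 10*sqrt(2)*g - 10)/(g^4 - 4*g^3 + 10*sqrt(2)*g^3 - 40*sqrt(2)*g^2 + 54*g^2 - 200*g + 40*sqrt(2)*g + 200)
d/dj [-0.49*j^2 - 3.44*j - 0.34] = -0.98*j - 3.44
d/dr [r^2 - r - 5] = 2*r - 1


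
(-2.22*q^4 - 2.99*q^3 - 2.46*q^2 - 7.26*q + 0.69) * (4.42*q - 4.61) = -9.8124*q^5 - 2.9816*q^4 + 2.9107*q^3 - 20.7486*q^2 + 36.5184*q - 3.1809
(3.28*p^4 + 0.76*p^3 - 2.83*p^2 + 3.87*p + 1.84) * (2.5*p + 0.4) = 8.2*p^5 + 3.212*p^4 - 6.771*p^3 + 8.543*p^2 + 6.148*p + 0.736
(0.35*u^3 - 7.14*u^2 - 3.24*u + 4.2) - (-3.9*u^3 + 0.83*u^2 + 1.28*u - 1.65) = 4.25*u^3 - 7.97*u^2 - 4.52*u + 5.85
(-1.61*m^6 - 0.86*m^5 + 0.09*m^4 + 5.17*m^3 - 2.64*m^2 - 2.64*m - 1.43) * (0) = 0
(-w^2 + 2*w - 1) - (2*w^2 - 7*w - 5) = -3*w^2 + 9*w + 4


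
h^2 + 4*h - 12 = (h - 2)*(h + 6)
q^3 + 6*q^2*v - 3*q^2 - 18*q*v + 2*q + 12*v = (q - 2)*(q - 1)*(q + 6*v)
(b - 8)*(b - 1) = b^2 - 9*b + 8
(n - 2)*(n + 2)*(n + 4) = n^3 + 4*n^2 - 4*n - 16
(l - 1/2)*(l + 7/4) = l^2 + 5*l/4 - 7/8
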